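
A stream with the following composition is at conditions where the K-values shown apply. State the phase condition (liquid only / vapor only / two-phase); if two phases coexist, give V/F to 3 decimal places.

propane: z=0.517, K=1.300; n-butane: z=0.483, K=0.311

liquid only

ΣzᵢKᵢ = 0.822; Σzᵢ/Kᵢ = 1.951.
Since ΣzᵢKᵢ < 1 the mixture is below its bubble point — single liquid phase.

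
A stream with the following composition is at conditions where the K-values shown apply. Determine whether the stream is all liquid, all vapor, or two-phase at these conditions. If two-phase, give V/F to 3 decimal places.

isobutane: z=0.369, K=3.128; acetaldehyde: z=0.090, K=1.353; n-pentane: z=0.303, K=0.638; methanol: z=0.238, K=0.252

ΣzᵢKᵢ = 1.529; Σzᵢ/Kᵢ = 1.604.
Both exceed 1, so a two-phase solution exists.
Rachford–Rice: g(ψ) = Σ zᵢ(Kᵢ−1)/(1+ψ(Kᵢ−1)) = 0.
Newton iteration, ψ⁰ = 0.5:
  ψ = 0.500: g = -0.0109, g' = -0.799 → ψ = 0.486
Converged at ψ = 0.486.

two-phase, V/F = 0.486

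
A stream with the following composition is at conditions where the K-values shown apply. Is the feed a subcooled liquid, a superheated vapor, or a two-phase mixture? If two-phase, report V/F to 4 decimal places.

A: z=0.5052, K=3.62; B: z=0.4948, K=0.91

ΣzᵢKᵢ = 2.2791; Σzᵢ/Kᵢ = 0.6833.
Since Σzᵢ/Kᵢ < 1 the mixture is above its dew point — single vapor phase.

superheated vapor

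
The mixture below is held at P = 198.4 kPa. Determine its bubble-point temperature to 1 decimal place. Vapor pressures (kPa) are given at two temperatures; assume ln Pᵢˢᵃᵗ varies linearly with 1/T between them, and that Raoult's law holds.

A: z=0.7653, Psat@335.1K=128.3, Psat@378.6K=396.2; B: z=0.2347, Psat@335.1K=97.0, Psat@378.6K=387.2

T = 352.1 K

Bubble-point temperature: ΣzᵢPᵢˢᵃᵗ(T) = P. Interpolate ln Pᵢˢᵃᵗ = aᵢ + bᵢ/T.
  T = 335.1 K: ΣzᵢPᵢˢᵃᵗ = 120.95 kPa
  T = 378.6 K: ΣzᵢPᵢˢᵃᵗ = 394.09 kPa
  T = 356.9 K: ΣzᵢPᵢˢᵃᵗ = 226.33 kPa
  T = 346.0 K: ΣzᵢPᵢˢᵃᵗ = 167.03 kPa
  T = 351.4 K: ΣzᵢPᵢˢᵃᵗ = 194.60 kPa
  T = 354.1 K: ΣzᵢPᵢˢᵃᵗ = 209.70 kPa
Interpolating between 351.4 K and 354.1 K gives T ≈ 352.1 K.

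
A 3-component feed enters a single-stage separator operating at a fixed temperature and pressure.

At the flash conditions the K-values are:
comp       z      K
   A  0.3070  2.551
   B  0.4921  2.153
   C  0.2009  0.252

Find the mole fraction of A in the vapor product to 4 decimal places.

Material balance + equilibrium reduce to Σ zᵢ(Kᵢ−1)/(1+V/F(Kᵢ−1)) = 0.
Feasibility: ΣzᵢKᵢ = 1.8933, Σzᵢ/Kᵢ = 1.1461 — both > 1, two phases present.
Newton iteration, V/F⁰ = 0.58:
  V/F = 0.5800: g = 0.32525, g' = -0.7903 → V/F = 0.9916
  V/F = 0.9916: g = -0.12942, g' = -1.9417 → V/F = 0.9249
  V/F = 0.9249: g = -0.01749, g' = -1.4615 → V/F = 0.9130
  V/F = 0.9130: g = -0.00038, g' = -1.3996 → V/F = 0.9127
Converged at V/F = 0.9127.
Compositions from xᵢ = zᵢ/(1+V/F(Kᵢ−1)), yᵢ = Kᵢxᵢ:
  A: x = 0.1271, y = 0.3242
  B: x = 0.2398, y = 0.5162
  C: x = 0.6331, y = 0.1595

y_A = 0.3242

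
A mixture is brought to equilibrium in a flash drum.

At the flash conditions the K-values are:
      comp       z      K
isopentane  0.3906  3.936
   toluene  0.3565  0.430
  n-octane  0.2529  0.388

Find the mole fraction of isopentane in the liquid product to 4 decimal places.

x_isopentane = 0.1668

Let ψ = V/F and solve Σ zᵢ(Kᵢ−1)/(1+ψ(Kᵢ−1)) = 0.
g(0) = ΣzᵢKᵢ − 1 = 0.7888 and g(1) = 1 − Σzᵢ/Kᵢ = -0.5801, so a root lies in (0, 1).
Iterate (Newton) starting at ψ = 0.41:
  ψ = 0.4100: g = 0.04859, g' = -1.0593 → ψ = 0.4559
  ψ = 0.4559: g = 0.00121, g' = -1.0094 → ψ = 0.4571
Converged at ψ = 0.4571.
Compositions from xᵢ = zᵢ/(1+ψ(Kᵢ−1)), yᵢ = Kᵢxᵢ:
  isopentane: x = 0.1668, y = 0.6565
  toluene: x = 0.4821, y = 0.2073
  n-octane: x = 0.3511, y = 0.1362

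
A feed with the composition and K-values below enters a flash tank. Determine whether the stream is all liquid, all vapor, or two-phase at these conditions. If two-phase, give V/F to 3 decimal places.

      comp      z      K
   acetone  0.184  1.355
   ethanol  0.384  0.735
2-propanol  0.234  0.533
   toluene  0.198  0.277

ΣzᵢKᵢ = 0.711; Σzᵢ/Kᵢ = 1.812.
Since ΣzᵢKᵢ < 1 the mixture is below its bubble point — single liquid phase.

all liquid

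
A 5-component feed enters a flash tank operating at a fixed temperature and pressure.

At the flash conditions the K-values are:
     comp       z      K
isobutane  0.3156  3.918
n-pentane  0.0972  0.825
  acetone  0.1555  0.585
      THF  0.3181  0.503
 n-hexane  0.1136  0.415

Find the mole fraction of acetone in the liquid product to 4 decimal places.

x_acetone = 0.1921

Iterate (Newton) starting at ψ = 0.48:
  ψ = 0.4800: g = -0.01557, g' = -0.7223 → ψ = 0.4584
  ψ = 0.4584: g = 0.00019, g' = -0.7405 → ψ = 0.4587
Converged at ψ = 0.4587.
Compositions from xᵢ = zᵢ/(1+ψ(Kᵢ−1)), yᵢ = Kᵢxᵢ:
  isobutane: x = 0.1350, y = 0.5288
  n-pentane: x = 0.1057, y = 0.0872
  acetone: x = 0.1921, y = 0.1124
  THF: x = 0.4120, y = 0.2073
  n-hexane: x = 0.1553, y = 0.0644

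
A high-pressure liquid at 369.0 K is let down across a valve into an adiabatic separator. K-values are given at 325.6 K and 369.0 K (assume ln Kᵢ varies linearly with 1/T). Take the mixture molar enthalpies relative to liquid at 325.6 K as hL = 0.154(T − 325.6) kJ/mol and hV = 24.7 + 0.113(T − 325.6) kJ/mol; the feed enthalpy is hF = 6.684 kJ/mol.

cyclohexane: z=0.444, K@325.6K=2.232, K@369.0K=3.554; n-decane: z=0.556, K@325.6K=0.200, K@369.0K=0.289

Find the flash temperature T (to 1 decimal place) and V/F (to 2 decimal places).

Adiabatic flash: solve Rachford–Rice at each trial T, then check hF = ψ·hV(T) + (1−ψ)·hL(T).
  T = 325.6 K: K = (2.232, 0.200), RR gives ψ = 0.104, H_out = 2.561 kJ/mol
  T = 369.0 K: K = (3.554, 0.289), RR gives ψ = 0.407, H_out = 16.007 kJ/mol
  T = 347.3 K: K = (2.858, 0.243), RR gives ψ = 0.287, H_out = 10.185 kJ/mol
  T = 336.5 K: K = (2.537, 0.221), RR gives ψ = 0.208, H_out = 6.735 kJ/mol
  T = 331.1 K: K = (2.384, 0.211), RR gives ψ = 0.161, H_out = 4.779 kJ/mol
  T = 333.8 K: K = (2.460, 0.216), RR gives ψ = 0.185, H_out = 5.780 kJ/mol
  T = 335.1 K: K = (2.497, 0.219), RR gives ψ = 0.197, H_out = 6.246 kJ/mol
Linear interpolation between T = 335.1 (H_out = 6.246) and T = 336.5 (H_out = 6.735) on hF = 6.684 gives T ≈ 336.4 K, at which ψ = 0.21.

T = 336.4 K, V/F = 0.21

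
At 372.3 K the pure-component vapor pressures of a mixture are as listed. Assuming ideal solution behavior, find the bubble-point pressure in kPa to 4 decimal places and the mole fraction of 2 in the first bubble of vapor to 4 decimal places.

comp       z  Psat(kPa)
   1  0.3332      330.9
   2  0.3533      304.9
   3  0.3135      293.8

Pbub = 310.0833 kPa, y_2 = 0.3474

At the bubble point ψ → 0, so ΣzᵢKᵢ = 1 with Kᵢ = Pᵢˢᵃᵗ/P ⇒ P = ΣzᵢPᵢˢᵃᵗ.
P = 0.3332·330.9 + 0.3533·304.9 + 0.3135·293.8 = 310.0833 kPa
yᵢ = zᵢPᵢˢᵃᵗ/P ⇒ y_2 = 0.3533·304.9/310.0833 = 0.3474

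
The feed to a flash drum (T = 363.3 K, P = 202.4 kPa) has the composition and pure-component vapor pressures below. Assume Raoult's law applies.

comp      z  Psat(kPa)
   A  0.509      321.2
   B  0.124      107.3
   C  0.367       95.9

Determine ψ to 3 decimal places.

ψ = 0.157

Raoult's law: Kᵢ = Pᵢˢᵃᵗ/P = Pᵢˢᵃᵗ/202.4.
  K_A = 321.2/202.4 = 1.58696, K_B = 107.3/202.4 = 0.53014, K_C = 95.9/202.4 = 0.47381
Rachford–Rice: g(ψ) = Σ zᵢ(Kᵢ−1)/(1+ψ(Kᵢ−1)) = 0.
Check two-phase: ΣzᵢKᵢ = 1.047 > 1 and Σzᵢ/Kᵢ = 1.329 > 1, so g(0) = 0.047 > 0 and g(1) = -0.329 < 0.
Iterate (Newton) starting at ψ = 0.34:
  ψ = 0.340: g = -0.0555, g' = -0.311 → ψ = 0.162
  ψ = 0.162: g = -0.0013, g' = -0.300 → ψ = 0.157
Converged at ψ = 0.157.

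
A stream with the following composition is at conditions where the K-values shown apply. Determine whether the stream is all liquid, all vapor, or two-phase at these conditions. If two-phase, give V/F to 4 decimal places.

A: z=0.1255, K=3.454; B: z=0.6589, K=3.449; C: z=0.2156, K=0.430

ΣzᵢKᵢ = 2.7987; Σzᵢ/Kᵢ = 0.7288.
Since Σzᵢ/Kᵢ < 1 the mixture is above its dew point — single vapor phase.

all vapor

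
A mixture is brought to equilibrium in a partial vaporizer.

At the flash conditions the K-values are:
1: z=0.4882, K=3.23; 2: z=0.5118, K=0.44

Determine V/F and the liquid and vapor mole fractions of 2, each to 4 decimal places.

V/F = 0.6423, x_2 = 0.7993, y_2 = 0.3517

Binary case is linear: z₁(K₁−1)(1+V/F(K₂−1)) + z₂(K₂−1)(1+V/F(K₁−1)) = 0
⇒ V/F = [z₁(K₁−1)+z₂(K₂−1)] / [−(K₁−1)(K₂−1)] = 0.80208/1.24880 = 0.6423
Compositions from xᵢ = zᵢ/(1+V/F(Kᵢ−1)), yᵢ = Kᵢxᵢ:
  1: x = 0.2007, y = 0.6483
  2: x = 0.7993, y = 0.3517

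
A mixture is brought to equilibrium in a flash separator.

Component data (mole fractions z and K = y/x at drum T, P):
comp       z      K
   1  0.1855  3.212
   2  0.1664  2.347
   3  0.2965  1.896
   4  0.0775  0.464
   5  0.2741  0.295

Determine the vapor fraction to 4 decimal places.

Let ψ = V/F and solve Σ zᵢ(Kᵢ−1)/(1+ψ(Kᵢ−1)) = 0.
Check two-phase: ΣzᵢKᵢ = 1.6654 > 1 and Σzᵢ/Kᵢ = 1.3812 > 1, so g(0) = 0.6654 > 0 and g(1) = -0.3812 < 0.
Newton iteration, ψ⁰ = 0.57:
  ψ = 0.5700: g = 0.10126, g' = -0.8054 → ψ = 0.6957
  ψ = 0.6957: g = -0.00453, g' = -0.8930 → ψ = 0.6906
Converged at ψ = 0.6906.

ψ = 0.6906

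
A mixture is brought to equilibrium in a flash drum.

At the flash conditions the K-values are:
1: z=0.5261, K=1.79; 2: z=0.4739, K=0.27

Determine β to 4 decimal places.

Material balance + equilibrium reduce to Σ zᵢ(Kᵢ−1)/(1+β(Kᵢ−1)) = 0.
g(0) = ΣzᵢKᵢ − 1 = 0.0697 and g(1) = 1 − Σzᵢ/Kᵢ = -1.0491, so a root lies in (0, 1).
Binary case is linear: z₁(K₁−1)(1+β(K₂−1)) + z₂(K₂−1)(1+β(K₁−1)) = 0
⇒ β = [z₁(K₁−1)+z₂(K₂−1)] / [−(K₁−1)(K₂−1)] = 0.06967/0.57670 = 0.1208

β = 0.1208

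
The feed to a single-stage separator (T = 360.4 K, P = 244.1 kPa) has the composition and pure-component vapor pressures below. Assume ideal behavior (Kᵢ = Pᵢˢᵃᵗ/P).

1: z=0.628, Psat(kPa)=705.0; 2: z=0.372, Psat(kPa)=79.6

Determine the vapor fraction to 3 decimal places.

Raoult's law: Kᵢ = Pᵢˢᵃᵗ/P = Pᵢˢᵃᵗ/244.1.
  K_1 = 705.0/244.1 = 2.88816, K_2 = 79.6/244.1 = 0.32610
Let ψ = V/F and solve Σ zᵢ(Kᵢ−1)/(1+ψ(Kᵢ−1)) = 0.
g(0) = ΣzᵢKᵢ − 1 = 0.935 and g(1) = 1 − Σzᵢ/Kᵢ = -0.358, so a root lies in (0, 1).
Binary case is linear: z₁(K₁−1)(1+ψ(K₂−1)) + z₂(K₂−1)(1+ψ(K₁−1)) = 0
⇒ ψ = [z₁(K₁−1)+z₂(K₂−1)] / [−(K₁−1)(K₂−1)] = 0.9351/1.2724 = 0.735

ψ = 0.735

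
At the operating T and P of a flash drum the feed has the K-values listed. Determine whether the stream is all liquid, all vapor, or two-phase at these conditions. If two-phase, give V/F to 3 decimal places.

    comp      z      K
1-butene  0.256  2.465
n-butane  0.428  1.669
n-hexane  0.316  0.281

two-phase, V/F = 0.606

ΣzᵢKᵢ = 1.434; Σzᵢ/Kᵢ = 1.485.
Both exceed 1, so a two-phase solution exists.
Let ψ = V/F and solve Σ zᵢ(Kᵢ−1)/(1+ψ(Kᵢ−1)) = 0.
Newton iteration, ψ⁰ = 0.65:
  ψ = 0.650: g = -0.0349, g' = -0.813 → ψ = 0.607
  ψ = 0.607: g = -0.0011, g' = -0.765 → ψ = 0.606
Converged at ψ = 0.606.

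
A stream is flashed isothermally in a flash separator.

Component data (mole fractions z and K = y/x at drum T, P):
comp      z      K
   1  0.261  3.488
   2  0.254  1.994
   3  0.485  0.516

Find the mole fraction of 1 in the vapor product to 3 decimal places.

y_1 = 0.316

Rachford–Rice: g(ψ) = Σ zᵢ(Kᵢ−1)/(1+ψ(Kᵢ−1)) = 0.
Feasibility: ΣzᵢKᵢ = 1.667, Σzᵢ/Kᵢ = 1.142 — both > 1, two phases present.
Iterate (Newton) starting at ψ = 0.45:
  ψ = 0.450: g = 0.1807, g' = -0.665 → ψ = 0.722
  ψ = 0.722: g = 0.0185, g' = -0.560 → ψ = 0.755
Converged at ψ = 0.755.
Compositions from xᵢ = zᵢ/(1+ψ(Kᵢ−1)), yᵢ = Kᵢxᵢ:
  1: x = 0.091, y = 0.316
  2: x = 0.145, y = 0.289
  3: x = 0.764, y = 0.394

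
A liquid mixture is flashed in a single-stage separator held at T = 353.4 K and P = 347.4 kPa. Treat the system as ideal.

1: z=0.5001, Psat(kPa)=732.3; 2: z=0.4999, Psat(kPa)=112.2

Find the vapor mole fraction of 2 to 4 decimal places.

y_2 = 0.2005

Raoult's law: Kᵢ = Pᵢˢᵃᵗ/P = Pᵢˢᵃᵗ/347.4.
  K_1 = 732.3/347.4 = 2.107945, K_2 = 112.2/347.4 = 0.322971
Material balance + equilibrium reduce to Σ zᵢ(Kᵢ−1)/(1+β(Kᵢ−1)) = 0.
Feasibility: ΣzᵢKᵢ = 1.2156, Σzᵢ/Kᵢ = 1.7851 — both > 1, two phases present.
Binary case is linear: z₁(K₁−1)(1+β(K₂−1)) + z₂(K₂−1)(1+β(K₁−1)) = 0
⇒ β = [z₁(K₁−1)+z₂(K₂−1)] / [−(K₁−1)(K₂−1)] = 0.21564/0.75011 = 0.2875
Compositions from xᵢ = zᵢ/(1+β(Kᵢ−1)), yᵢ = Kᵢxᵢ:
  1: x = 0.3793, y = 0.7995
  2: x = 0.6207, y = 0.2005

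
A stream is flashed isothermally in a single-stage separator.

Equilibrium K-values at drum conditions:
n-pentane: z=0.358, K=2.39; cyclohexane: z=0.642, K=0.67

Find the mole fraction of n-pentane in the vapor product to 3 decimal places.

Rachford–Rice: g(ψ) = Σ zᵢ(Kᵢ−1)/(1+ψ(Kᵢ−1)) = 0.
Feasibility: ΣzᵢKᵢ = 1.286, Σzᵢ/Kᵢ = 1.108 — both > 1, two phases present.
Binary case is linear: z₁(K₁−1)(1+ψ(K₂−1)) + z₂(K₂−1)(1+ψ(K₁−1)) = 0
⇒ ψ = [z₁(K₁−1)+z₂(K₂−1)] / [−(K₁−1)(K₂−1)] = 0.2858/0.4587 = 0.623
Compositions from xᵢ = zᵢ/(1+ψ(Kᵢ−1)), yᵢ = Kᵢxᵢ:
  n-pentane: x = 0.192, y = 0.459
  cyclohexane: x = 0.808, y = 0.541

y_n-pentane = 0.459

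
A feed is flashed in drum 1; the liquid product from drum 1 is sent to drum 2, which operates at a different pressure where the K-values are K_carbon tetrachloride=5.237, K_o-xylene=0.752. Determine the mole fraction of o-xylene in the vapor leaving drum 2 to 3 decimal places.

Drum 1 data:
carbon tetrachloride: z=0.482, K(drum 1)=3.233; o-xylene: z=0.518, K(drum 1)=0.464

Drum 1:
Binary case is linear: z₁(K₁−1)(1+ψ₁(K₂−1)) + z₂(K₂−1)(1+ψ₁(K₁−1)) = 0
⇒ ψ₁ = [z₁(K₁−1)+z₂(K₂−1)] / [−(K₁−1)(K₂−1)] = 0.7987/1.1969 = 0.667
Drum-1 compositions:
  carbon tetrachloride: x = 0.194, y = 0.626
  o-xylene: x = 0.806, y = 0.374
Drum-2 feed = drum-1 liquid: z₂ = (0.1936, 0.8064).
Drum 2:
Let ψ₂ = V/F and solve Σ zᵢ(Kᵢ−1)/(1+ψ₂(Kᵢ−1)) = 0.
Feasibility: ΣzᵢKᵢ = 1.620, Σzᵢ/Kᵢ = 1.109 — both > 1, two phases present.
Binary case is linear: z₁(K₁−1)(1+ψ₂(K₂−1)) + z₂(K₂−1)(1+ψ₂(K₁−1)) = 0
⇒ ψ₂ = [z₁(K₁−1)+z₂(K₂−1)] / [−(K₁−1)(K₂−1)] = 0.6202/1.0508 = 0.590
  carbon tetrachloride: x = 0.055, y = 0.290
  o-xylene: x = 0.945, y = 0.710

y_o-xylene (drum 2) = 0.710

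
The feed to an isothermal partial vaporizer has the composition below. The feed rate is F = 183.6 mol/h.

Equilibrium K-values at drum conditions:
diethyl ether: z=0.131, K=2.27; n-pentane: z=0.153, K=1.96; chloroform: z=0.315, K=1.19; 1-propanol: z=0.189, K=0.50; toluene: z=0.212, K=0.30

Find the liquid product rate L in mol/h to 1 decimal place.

L = 131.8 mol/h

Rachford–Rice: g(β) = Σ zᵢ(Kᵢ−1)/(1+β(Kᵢ−1)) = 0.
Check two-phase: ΣzᵢKᵢ = 1.130 > 1 and Σzᵢ/Kᵢ = 1.485 > 1, so g(0) = 0.130 > 0 and g(1) = -0.485 < 0.
Newton–Raphson from β = 0.5:
  β = 0.500: g = -0.0987, g' = -0.483 → β = 0.296
  β = 0.296: g = -0.0060, g' = -0.438 → β = 0.282
Converged at β = 0.282.
Then V = β·F = 0.2820·183.6 = 51.8 mol/h and L = F − V = 131.8 mol/h.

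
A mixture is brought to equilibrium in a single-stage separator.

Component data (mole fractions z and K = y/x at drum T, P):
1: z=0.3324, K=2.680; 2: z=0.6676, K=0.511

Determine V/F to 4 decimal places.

V/F = 0.2824

Iterate (Newton) starting at V/F = 0.58:
  V/F = 0.5800: g = -0.17287, g' = -0.5517 → V/F = 0.2667
  V/F = 0.2667: g = 0.01024, g' = -0.6585 → V/F = 0.2822
  V/F = 0.2822: g = 0.00009, g' = -0.6466 → V/F = 0.2824
Converged at V/F = 0.2824.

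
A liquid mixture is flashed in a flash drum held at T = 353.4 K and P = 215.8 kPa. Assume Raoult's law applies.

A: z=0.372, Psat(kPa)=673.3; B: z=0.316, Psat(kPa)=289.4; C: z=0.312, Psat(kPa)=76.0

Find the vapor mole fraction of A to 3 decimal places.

y_A = 0.449

Raoult's law: Kᵢ = Pᵢˢᵃᵗ/P = Pᵢˢᵃᵗ/215.8.
  K_A = 673.3/215.8 = 3.12002, K_B = 289.4/215.8 = 1.34106, K_C = 76.0/215.8 = 0.35218
Iterate (Newton) starting at β = 0.64:
  β = 0.640: g = 0.0778, g' = -0.708 → β = 0.750
  β = 0.750: g = -0.0028, g' = -0.768 → β = 0.746
Converged at β = 0.746.
Compositions from xᵢ = zᵢ/(1+β(Kᵢ−1)), yᵢ = Kᵢxᵢ:
  A: x = 0.144, y = 0.449
  B: x = 0.252, y = 0.338
  C: x = 0.604, y = 0.213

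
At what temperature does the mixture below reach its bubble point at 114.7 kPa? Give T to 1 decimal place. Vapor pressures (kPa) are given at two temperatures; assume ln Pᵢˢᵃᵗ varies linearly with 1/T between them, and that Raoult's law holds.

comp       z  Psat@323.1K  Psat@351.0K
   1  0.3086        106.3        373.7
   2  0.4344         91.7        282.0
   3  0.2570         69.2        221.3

Bubble-point temperature: ΣzᵢPᵢˢᵃᵗ(T) = P. Interpolate ln Pᵢˢᵃᵗ = aᵢ + bᵢ/T.
  T = 323.1 K: ΣzᵢPᵢˢᵃᵗ = 90.42 kPa
  T = 351.0 K: ΣzᵢPᵢˢᵃᵗ = 294.70 kPa
  T = 337.1 K: ΣzᵢPᵢˢᵃᵗ = 167.56 kPa
  T = 330.1 K: ΣzᵢPᵢˢᵃᵗ = 123.88 kPa
  T = 326.6 K: ΣzᵢPᵢˢᵃᵗ = 106.01 kPa
  T = 328.4 K: ΣzᵢPᵢˢᵃᵗ = 114.90 kPa
Interpolating between 326.6 K and 328.4 K gives T ≈ 328.4 K.

T = 328.4 K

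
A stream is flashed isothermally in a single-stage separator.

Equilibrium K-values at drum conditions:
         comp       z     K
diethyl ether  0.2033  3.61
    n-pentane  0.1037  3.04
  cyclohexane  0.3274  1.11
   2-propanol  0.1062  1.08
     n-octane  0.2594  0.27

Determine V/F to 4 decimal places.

Rachford–Rice: g(V/F) = Σ zᵢ(Kᵢ−1)/(1+V/F(Kᵢ−1)) = 0.
Feasibility: ΣzᵢKᵢ = 1.5973, Σzᵢ/Kᵢ = 1.4445 — both > 1, two phases present.
Newton iteration, V/F⁰ = 0.5:
  V/F = 0.5000: g = 0.07903, g' = -0.7134 → V/F = 0.6108
  V/F = 0.6108: g = -0.00114, g' = -0.7456 → V/F = 0.6092
Converged at V/F = 0.6092.

V/F = 0.6092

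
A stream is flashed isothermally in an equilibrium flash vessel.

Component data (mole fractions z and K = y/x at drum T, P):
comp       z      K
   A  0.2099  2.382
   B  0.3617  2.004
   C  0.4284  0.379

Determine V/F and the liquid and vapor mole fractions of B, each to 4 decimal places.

Rachford–Rice: g(V/F) = Σ zᵢ(Kᵢ−1)/(1+V/F(Kᵢ−1)) = 0.
Check two-phase: ΣzᵢKᵢ = 1.3872 > 1 and Σzᵢ/Kᵢ = 1.3990 > 1, so g(0) = 0.3872 > 0 and g(1) = -0.3990 < 0.
Newton–Raphson from V/F = 0.5:
  V/F = 0.5000: g = 0.02748, g' = -0.6493 → V/F = 0.5423
  V/F = 0.5423: g = -0.00020, g' = -0.6594 → V/F = 0.5420
Converged at V/F = 0.5420.
Compositions from xᵢ = zᵢ/(1+V/F(Kᵢ−1)), yᵢ = Kᵢxᵢ:
  A: x = 0.1200, y = 0.2859
  B: x = 0.2342, y = 0.4694
  C: x = 0.6458, y = 0.2447

V/F = 0.5420, x_B = 0.2342, y_B = 0.4694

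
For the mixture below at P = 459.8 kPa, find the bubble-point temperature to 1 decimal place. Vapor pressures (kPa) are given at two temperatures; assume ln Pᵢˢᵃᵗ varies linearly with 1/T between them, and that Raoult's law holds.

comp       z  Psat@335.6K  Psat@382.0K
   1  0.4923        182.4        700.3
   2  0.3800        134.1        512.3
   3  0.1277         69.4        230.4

Bubble-point temperature: ΣzᵢPᵢˢᵃᵗ(T) = P. Interpolate ln Pᵢˢᵃᵗ = aᵢ + bᵢ/T.
  T = 335.6 K: ΣzᵢPᵢˢᵃᵗ = 149.62 kPa
  T = 382.0 K: ΣzᵢPᵢˢᵃᵗ = 568.85 kPa
  T = 358.8 K: ΣzᵢPᵢˢᵃᵗ = 304.57 kPa
  T = 370.4 K: ΣzᵢPᵢˢᵃᵗ = 420.32 kPa
  T = 376.2 K: ΣzᵢPᵢˢᵃᵗ = 490.12 kPa
  T = 373.3 K: ΣzᵢPᵢˢᵃᵗ = 454.15 kPa
Interpolating between 373.3 K and 376.2 K gives T ≈ 373.8 K.

T = 373.8 K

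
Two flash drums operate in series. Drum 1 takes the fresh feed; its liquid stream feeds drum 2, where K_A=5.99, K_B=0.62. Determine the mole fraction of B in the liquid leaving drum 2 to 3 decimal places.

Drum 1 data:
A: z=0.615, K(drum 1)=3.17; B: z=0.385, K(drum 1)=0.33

Drum 1:
Iterate (Newton) starting at ψ₁ = 0.54:
  ψ₁ = 0.540: g = 0.2103, g' = -1.038 → ψ₁ = 0.743
  ψ₁ = 0.743: g = -0.0023, g' = -1.109 → ψ₁ = 0.740
Converged at ψ₁ = 0.740.
Drum-1 compositions:
  A: x = 0.236, y = 0.748
  B: x = 0.764, y = 0.252
Drum-2 feed = drum-1 liquid: z₂ = (0.2359, 0.7641).
Drum 2:
Newton–Raphson from ψ₂ = 0.47:
  ψ₂ = 0.470: g = -0.0016, g' = -0.688 → ψ₂ = 0.468
Converged at ψ₂ = 0.468.
  A: x = 0.071, y = 0.424
  B: x = 0.929, y = 0.576

x_B (drum 2) = 0.929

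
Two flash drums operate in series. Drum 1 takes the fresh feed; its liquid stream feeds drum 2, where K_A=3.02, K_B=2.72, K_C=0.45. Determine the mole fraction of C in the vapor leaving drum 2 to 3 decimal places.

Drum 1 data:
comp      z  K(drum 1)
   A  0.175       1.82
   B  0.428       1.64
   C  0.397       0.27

y_C (drum 2) = 0.345

Drum 1:
Material balance + equilibrium reduce to Σ zᵢ(Kᵢ−1)/(1+ψ₁(Kᵢ−1)) = 0.
Feasibility: ΣzᵢKᵢ = 1.128, Σzᵢ/Kᵢ = 1.827 — both > 1, two phases present.
Iterate (Newton) starting at ψ₁ = 0.5:
  ψ₁ = 0.500: g = -0.1471, g' = -0.684 → ψ₁ = 0.285
  ψ₁ = 0.285: g = -0.0180, g' = -0.540 → ψ₁ = 0.252
  ψ₁ = 0.252: g = -0.0002, g' = -0.528 → ψ₁ = 0.251
Converged at ψ₁ = 0.251.
Drum-1 compositions:
  A: x = 0.145, y = 0.264
  B: x = 0.369, y = 0.605
  C: x = 0.486, y = 0.131
Drum-2 feed = drum-1 liquid: z₂ = (0.1451, 0.3687, 0.4862).
Drum 2:
Let ψ₂ = V/F and solve Σ zᵢ(Kᵢ−1)/(1+ψ₂(Kᵢ−1)) = 0.
g(0) = ΣzᵢKᵢ − 1 = 0.660 and g(1) = 1 − Σzᵢ/Kᵢ = -0.264, so a root lies in (0, 1).
Newton–Raphson from ψ₂ = 0.41:
  ψ₂ = 0.410: g = 0.1869, g' = -0.797 → ψ₂ = 0.644
  ψ₂ = 0.644: g = 0.0139, g' = -0.710 → ψ₂ = 0.664
Converged at ψ₂ = 0.664.
  A: x = 0.062, y = 0.187
  B: x = 0.172, y = 0.468
  C: x = 0.766, y = 0.345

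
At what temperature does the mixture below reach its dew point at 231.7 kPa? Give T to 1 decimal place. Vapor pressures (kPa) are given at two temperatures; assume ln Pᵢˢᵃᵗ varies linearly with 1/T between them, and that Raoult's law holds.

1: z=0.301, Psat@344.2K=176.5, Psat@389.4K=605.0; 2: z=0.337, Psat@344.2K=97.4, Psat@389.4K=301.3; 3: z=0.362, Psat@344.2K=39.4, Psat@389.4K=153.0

T = 386.2 K

Dew-point temperature: Σzᵢ·P/Pᵢˢᵃᵗ(T) = 1. Interpolate ln Pᵢˢᵃᵗ = aᵢ + bᵢ/T.
  T = 344.2 K: ΣzᵢP/Pᵢˢᵃᵗ = 3.3256
  T = 389.4 K: ΣzᵢP/Pᵢˢᵃᵗ = 0.9226
  T = 366.8 K: ΣzᵢP/Pᵢˢᵃᵗ = 1.6818
  T = 378.1 K: ΣzᵢP/Pᵢˢᵃᵗ = 1.2342
  T = 383.8 K: ΣzᵢP/Pᵢˢᵃᵗ = 1.0634
  T = 386.6 K: ΣzᵢP/Pᵢˢᵃᵗ = 0.9900
Interpolating between 383.8 K and 386.6 K gives T ≈ 386.2 K.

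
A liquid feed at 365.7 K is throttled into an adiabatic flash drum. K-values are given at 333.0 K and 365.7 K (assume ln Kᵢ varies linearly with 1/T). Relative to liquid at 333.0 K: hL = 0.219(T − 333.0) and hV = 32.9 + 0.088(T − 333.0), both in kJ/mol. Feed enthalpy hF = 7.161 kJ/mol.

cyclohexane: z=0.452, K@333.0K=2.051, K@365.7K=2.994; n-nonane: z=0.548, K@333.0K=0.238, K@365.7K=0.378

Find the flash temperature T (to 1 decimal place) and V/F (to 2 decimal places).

T = 340.2 K, V/F = 0.17

Adiabatic flash: solve Rachford–Rice at each trial T, then check hF = ψ·hV(T) + (1−ψ)·hL(T).
  T = 333.0 K: K = (2.051, 0.238), RR gives ψ = 0.072, H_out = 2.361 kJ/mol
  T = 365.7 K: K = (2.994, 0.378), RR gives ψ = 0.452, H_out = 20.092 kJ/mol
  T = 349.4 K: K = (2.502, 0.303), RR gives ψ = 0.284, H_out = 12.323 kJ/mol
  T = 341.2 K: K = (2.270, 0.270), RR gives ψ = 0.187, H_out = 7.761 kJ/mol
  T = 337.1 K: K = (2.159, 0.253), RR gives ψ = 0.133, H_out = 5.194 kJ/mol
  T = 339.1 K: K = (2.213, 0.261), RR gives ψ = 0.160, H_out = 6.476 kJ/mol
Linear interpolation between T = 339.1 (H_out = 6.476) and T = 341.2 (H_out = 7.761) on hF = 7.161 gives T ≈ 340.2 K, at which ψ = 0.17.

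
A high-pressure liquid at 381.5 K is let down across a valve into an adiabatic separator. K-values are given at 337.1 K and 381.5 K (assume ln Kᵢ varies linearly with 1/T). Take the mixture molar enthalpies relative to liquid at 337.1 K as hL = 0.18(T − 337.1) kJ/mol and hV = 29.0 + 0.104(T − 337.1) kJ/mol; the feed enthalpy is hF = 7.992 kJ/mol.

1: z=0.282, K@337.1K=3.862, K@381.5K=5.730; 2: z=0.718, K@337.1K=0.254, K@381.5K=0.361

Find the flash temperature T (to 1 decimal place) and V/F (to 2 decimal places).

Adiabatic flash: solve Rachford–Rice at each trial T, then check hF = ψ·hV(T) + (1−ψ)·hL(T).
  T = 337.1 K: K = (3.862, 0.254), RR gives ψ = 0.127, H_out = 3.687 kJ/mol
  T = 381.5 K: K = (5.730, 0.361), RR gives ψ = 0.290, H_out = 15.411 kJ/mol
  T = 359.3 K: K = (4.762, 0.306), RR gives ψ = 0.216, H_out = 9.883 kJ/mol
  T = 348.2 K: K = (4.303, 0.280), RR gives ψ = 0.174, H_out = 6.900 kJ/mol
  T = 353.8 K: K = (4.532, 0.293), RR gives ψ = 0.196, H_out = 8.429 kJ/mol
  T = 351.0 K: K = (4.417, 0.286), RR gives ψ = 0.185, H_out = 7.671 kJ/mol
  T = 352.4 K: K = (4.474, 0.290), RR gives ψ = 0.190, H_out = 8.051 kJ/mol
Linear interpolation between T = 351.0 (H_out = 7.671) and T = 352.4 (H_out = 8.051) on hF = 7.992 gives T ≈ 352.2 K, at which ψ = 0.19.

T = 352.2 K, V/F = 0.19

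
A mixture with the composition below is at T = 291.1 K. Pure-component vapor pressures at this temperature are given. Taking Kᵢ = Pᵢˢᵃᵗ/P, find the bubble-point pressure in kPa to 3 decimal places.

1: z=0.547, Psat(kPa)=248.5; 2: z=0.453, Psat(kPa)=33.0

At the bubble point ψ → 0, so ΣzᵢKᵢ = 1 with Kᵢ = Pᵢˢᵃᵗ/P ⇒ P = ΣzᵢPᵢˢᵃᵗ.
P = 0.547·248.5 + 0.453·33.0 = 150.879 kPa

Pbub = 150.879 kPa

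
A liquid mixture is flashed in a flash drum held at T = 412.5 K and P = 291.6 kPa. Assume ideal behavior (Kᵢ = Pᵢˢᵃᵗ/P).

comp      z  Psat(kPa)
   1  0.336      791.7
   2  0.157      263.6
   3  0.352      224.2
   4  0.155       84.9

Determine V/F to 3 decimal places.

V/F = 0.565

Raoult's law: Kᵢ = Pᵢˢᵃᵗ/P = Pᵢˢᵃᵗ/291.6.
  K_1 = 791.7/291.6 = 2.71502, K_2 = 263.6/291.6 = 0.90398, K_3 = 224.2/291.6 = 0.76886, K_4 = 84.9/291.6 = 0.29115
Newton–Raphson from V/F = 0.58:
  V/F = 0.580: g = -0.0076, g' = -0.500 → V/F = 0.565
Converged at V/F = 0.565.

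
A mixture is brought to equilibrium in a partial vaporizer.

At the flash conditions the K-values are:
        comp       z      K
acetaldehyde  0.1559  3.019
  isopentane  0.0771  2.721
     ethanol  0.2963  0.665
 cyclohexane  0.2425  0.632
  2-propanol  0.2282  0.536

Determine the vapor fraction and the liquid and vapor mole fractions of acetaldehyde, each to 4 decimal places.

Material balance + equilibrium reduce to Σ zᵢ(Kᵢ−1)/(1+ψ(Kᵢ−1)) = 0.
Feasibility: ΣzᵢKᵢ = 1.1531, Σzᵢ/Kᵢ = 1.3350 — both > 1, two phases present.
Newton iteration, ψ⁰ = 0.5:
  ψ = 0.5000: g = -0.13851, g' = -0.4039 → ψ = 0.1571
  ψ = 0.1571: g = 0.02971, g' = -0.6390 → ψ = 0.2036
  ψ = 0.2036: g = 0.00140, g' = -0.5810 → ψ = 0.2060
Converged at ψ = 0.2060.
Compositions from xᵢ = zᵢ/(1+ψ(Kᵢ−1)), yᵢ = Kᵢxᵢ:
  acetaldehyde: x = 0.1101, y = 0.3324
  isopentane: x = 0.0569, y = 0.1549
  ethanol: x = 0.3183, y = 0.2116
  cyclohexane: x = 0.2624, y = 0.1658
  2-propanol: x = 0.2523, y = 0.1352

ψ = 0.2060, x_acetaldehyde = 0.1101, y_acetaldehyde = 0.3324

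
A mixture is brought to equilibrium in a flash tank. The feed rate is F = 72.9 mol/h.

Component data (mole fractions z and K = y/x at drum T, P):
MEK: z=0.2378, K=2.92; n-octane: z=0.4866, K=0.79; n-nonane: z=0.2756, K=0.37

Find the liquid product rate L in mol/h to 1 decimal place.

L = 55.4 mol/h

Material balance + equilibrium reduce to Σ zᵢ(Kᵢ−1)/(1+V/F(Kᵢ−1)) = 0.
Feasibility: ΣzᵢKᵢ = 1.1808, Σzᵢ/Kᵢ = 1.4423 — both > 1, two phases present.
Newton iteration, V/F⁰ = 0.4:
  V/F = 0.4000: g = -0.08544, g' = -0.5015 → V/F = 0.2296
  V/F = 0.2296: g = 0.00650, g' = -0.5954 → V/F = 0.2406
  V/F = 0.2406: g = 0.00005, g' = -0.5859 → V/F = 0.2407
Converged at V/F = 0.2407.
Then V = V/F·F = 0.2407·72.9 = 17.5 mol/h and L = F − V = 55.4 mol/h.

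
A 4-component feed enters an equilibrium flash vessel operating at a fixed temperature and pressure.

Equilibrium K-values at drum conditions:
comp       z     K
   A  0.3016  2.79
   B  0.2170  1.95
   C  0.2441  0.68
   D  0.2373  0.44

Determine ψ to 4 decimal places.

ψ = 0.7871

Material balance + equilibrium reduce to Σ zᵢ(Kᵢ−1)/(1+ψ(Kᵢ−1)) = 0.
Feasibility: ΣzᵢKᵢ = 1.5350, Σzᵢ/Kᵢ = 1.1177 — both > 1, two phases present.
Newton–Raphson from ψ = 0.37:
  ψ = 0.3700: g = 0.22108, g' = -0.6075 → ψ = 0.7339
  ψ = 0.7339: g = 0.02709, g' = -0.5057 → ψ = 0.7875
  ψ = 0.7875: g = -0.00018, g' = -0.5133 → ψ = 0.7871
Converged at ψ = 0.7871.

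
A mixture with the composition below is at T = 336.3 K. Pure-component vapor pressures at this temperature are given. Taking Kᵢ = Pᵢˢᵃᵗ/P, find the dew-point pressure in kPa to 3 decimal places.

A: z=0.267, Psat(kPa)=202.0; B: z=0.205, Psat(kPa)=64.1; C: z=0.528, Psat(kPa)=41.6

At the dew point ψ → 1, so Σzᵢ/Kᵢ = 1 with Kᵢ = Pᵢˢᵃᵗ/P ⇒ 1/P = Σzᵢ/Pᵢˢᵃᵗ.
1/P = 0.267/202.0 + 0.205/64.1 + 0.528/41.6 = 0.017212 ⇒ P = 58.098 kPa

Pdew = 58.098 kPa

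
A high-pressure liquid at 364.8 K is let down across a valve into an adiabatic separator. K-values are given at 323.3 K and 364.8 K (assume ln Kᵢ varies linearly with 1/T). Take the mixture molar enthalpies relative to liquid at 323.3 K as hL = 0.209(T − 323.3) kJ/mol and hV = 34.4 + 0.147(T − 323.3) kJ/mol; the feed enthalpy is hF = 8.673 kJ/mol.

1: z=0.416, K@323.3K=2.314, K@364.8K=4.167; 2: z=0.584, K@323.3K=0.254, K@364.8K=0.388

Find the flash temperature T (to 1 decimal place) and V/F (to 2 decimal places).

Adiabatic flash: solve Rachford–Rice at each trial T, then check hF = ψ·hV(T) + (1−ψ)·hL(T).
  T = 323.3 K: K = (2.314, 0.254), RR gives ψ = 0.113, H_out = 3.894 kJ/mol
  T = 364.8 K: K = (4.167, 0.388), RR gives ψ = 0.495, H_out = 24.439 kJ/mol
  T = 344.1 K: K = (3.163, 0.318), RR gives ψ = 0.340, H_out = 15.608 kJ/mol
  T = 333.7 K: K = (2.719, 0.285), RR gives ψ = 0.242, H_out = 10.350 kJ/mol
  T = 328.5 K: K = (2.511, 0.269), RR gives ψ = 0.183, H_out = 7.323 kJ/mol
  T = 331.1 K: K = (2.614, 0.277), RR gives ψ = 0.214, H_out = 8.879 kJ/mol
  T = 329.8 K: K = (2.562, 0.273), RR gives ψ = 0.199, H_out = 8.113 kJ/mol
  T = 330.5 K: K = (2.590, 0.275), RR gives ψ = 0.207, H_out = 8.528 kJ/mol
Linear interpolation between T = 330.5 (H_out = 8.528) and T = 331.1 (H_out = 8.879) on hF = 8.673 gives T ≈ 330.7 K, at which ψ = 0.21.

T = 330.7 K, V/F = 0.21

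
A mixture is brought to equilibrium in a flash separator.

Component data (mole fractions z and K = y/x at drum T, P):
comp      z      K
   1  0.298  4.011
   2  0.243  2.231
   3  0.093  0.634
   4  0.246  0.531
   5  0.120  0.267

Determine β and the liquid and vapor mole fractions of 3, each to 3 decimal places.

β = 0.763, x_3 = 0.129, y_3 = 0.082

Material balance + equilibrium reduce to Σ zᵢ(Kᵢ−1)/(1+β(Kᵢ−1)) = 0.
g(0) = ΣzᵢKᵢ − 1 = 0.959 and g(1) = 1 − Σzᵢ/Kᵢ = -0.243, so a root lies in (0, 1).
Newton–Raphson from β = 0.65:
  β = 0.650: g = 0.0910, g' = -0.791 → β = 0.765
  β = 0.765: g = -0.0017, g' = -0.835 → β = 0.763
Converged at β = 0.763.
Compositions from xᵢ = zᵢ/(1+β(Kᵢ−1)), yᵢ = Kᵢxᵢ:
  1: x = 0.090, y = 0.363
  2: x = 0.125, y = 0.280
  3: x = 0.129, y = 0.082
  4: x = 0.383, y = 0.203
  5: x = 0.272, y = 0.073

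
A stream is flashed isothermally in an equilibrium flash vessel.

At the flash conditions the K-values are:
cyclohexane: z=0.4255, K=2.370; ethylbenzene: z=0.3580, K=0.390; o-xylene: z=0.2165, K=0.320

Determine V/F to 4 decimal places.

Material balance + equilibrium reduce to Σ zᵢ(Kᵢ−1)/(1+V/F(Kᵢ−1)) = 0.
Check two-phase: ΣzᵢKᵢ = 1.2173 > 1 and Σzᵢ/Kᵢ = 1.7740 > 1, so g(0) = 0.2173 > 0 and g(1) = -0.7740 < 0.
Iterate (Newton) starting at V/F = 0.5:
  V/F = 0.5000: g = -0.19132, g' = -0.7869 → V/F = 0.2569
  V/F = 0.2569: g = -0.00614, g' = -0.7712 → V/F = 0.2489
Converged at V/F = 0.2489.

V/F = 0.2489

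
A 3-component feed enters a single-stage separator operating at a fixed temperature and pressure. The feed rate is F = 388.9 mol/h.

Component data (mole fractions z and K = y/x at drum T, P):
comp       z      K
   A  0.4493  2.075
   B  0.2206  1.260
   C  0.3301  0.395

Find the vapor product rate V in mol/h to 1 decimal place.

V = 256.0 mol/h

Rachford–Rice: g(V/F) = Σ zᵢ(Kᵢ−1)/(1+V/F(Kᵢ−1)) = 0.
g(0) = ΣzᵢKᵢ − 1 = 0.3406 and g(1) = 1 − Σzᵢ/Kᵢ = -0.2273, so a root lies in (0, 1).
Newton iteration, V/F⁰ = 0.42:
  V/F = 0.4200: g = 0.11672, g' = -0.4757 → V/F = 0.6654
  V/F = 0.6654: g = -0.00378, g' = -0.5258 → V/F = 0.6582
  V/F = 0.6582: g = -0.00001, g' = -0.5226 → V/F = 0.6581
Converged at V/F = 0.6581.
Then V = V/F·F = 0.6581·388.9 = 256.0 mol/h and L = F − V = 132.9 mol/h.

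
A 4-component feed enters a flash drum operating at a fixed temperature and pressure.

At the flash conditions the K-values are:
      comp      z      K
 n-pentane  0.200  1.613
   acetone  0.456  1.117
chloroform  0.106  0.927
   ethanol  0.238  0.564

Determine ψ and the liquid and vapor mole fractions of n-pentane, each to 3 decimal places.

Rachford–Rice: g(ψ) = Σ zᵢ(Kᵢ−1)/(1+ψ(Kᵢ−1)) = 0.
g(0) = ΣzᵢKᵢ − 1 = 0.064 and g(1) = 1 − Σzᵢ/Kᵢ = -0.069, so a root lies in (0, 1).
Newton–Raphson from ψ = 0.5:
  ψ = 0.500: g = 0.0035, g' = -0.124 → ψ = 0.528
Converged at ψ = 0.528.
Compositions from xᵢ = zᵢ/(1+ψ(Kᵢ−1)), yᵢ = Kᵢxᵢ:
  n-pentane: x = 0.151, y = 0.244
  acetone: x = 0.429, y = 0.480
  chloroform: x = 0.110, y = 0.102
  ethanol: x = 0.309, y = 0.174

ψ = 0.528, x_n-pentane = 0.151, y_n-pentane = 0.244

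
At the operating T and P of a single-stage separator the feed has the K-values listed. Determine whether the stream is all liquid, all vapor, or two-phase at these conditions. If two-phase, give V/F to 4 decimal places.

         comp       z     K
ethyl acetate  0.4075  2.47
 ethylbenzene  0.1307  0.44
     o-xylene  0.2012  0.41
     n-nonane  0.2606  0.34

ΣzᵢKᵢ = 1.2351; Σzᵢ/Kᵢ = 1.7192.
Both exceed 1, so a two-phase solution exists.
Material balance + equilibrium reduce to Σ zᵢ(Kᵢ−1)/(1+ψ(Kᵢ−1)) = 0.
Newton–Raphson from ψ = 0.5:
  ψ = 0.5000: g = -0.18149, g' = -0.7654 → ψ = 0.2629
  ψ = 0.2629: g = -0.00237, g' = -0.7788 → ψ = 0.2598
Converged at ψ = 0.2598.

two-phase, V/F = 0.2598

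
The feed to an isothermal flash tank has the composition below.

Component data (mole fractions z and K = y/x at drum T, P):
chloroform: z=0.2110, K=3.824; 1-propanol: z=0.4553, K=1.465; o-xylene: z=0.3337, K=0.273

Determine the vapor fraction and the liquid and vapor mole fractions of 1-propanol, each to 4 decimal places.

Let ψ = V/F and solve Σ zᵢ(Kᵢ−1)/(1+ψ(Kᵢ−1)) = 0.
Feasibility: ΣzᵢKᵢ = 1.5650, Σzᵢ/Kᵢ = 1.5883 — both > 1, two phases present.
Newton iteration, ψ⁰ = 0.5:
  ψ = 0.5000: g = 0.03767, g' = -0.7894 → ψ = 0.5477
  ψ = 0.5477: g = -0.00041, g' = -0.8090 → ψ = 0.5472
Converged at ψ = 0.5472.
Compositions from xᵢ = zᵢ/(1+ψ(Kᵢ−1)), yᵢ = Kᵢxᵢ:
  chloroform: x = 0.0829, y = 0.3170
  1-propanol: x = 0.3629, y = 0.5317
  o-xylene: x = 0.5542, y = 0.1513

ψ = 0.5472, x_1-propanol = 0.3629, y_1-propanol = 0.5317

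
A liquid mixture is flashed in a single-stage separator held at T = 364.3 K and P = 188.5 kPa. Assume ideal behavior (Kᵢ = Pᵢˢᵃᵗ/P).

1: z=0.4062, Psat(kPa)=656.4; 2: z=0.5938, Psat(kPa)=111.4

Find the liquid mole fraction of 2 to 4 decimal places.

Raoult's law: Kᵢ = Pᵢˢᵃᵗ/P = Pᵢˢᵃᵗ/188.5.
  K_1 = 656.4/188.5 = 3.482228, K_2 = 111.4/188.5 = 0.590981
Rachford–Rice: g(ψ) = Σ zᵢ(Kᵢ−1)/(1+ψ(Kᵢ−1)) = 0.
g(0) = ΣzᵢKᵢ − 1 = 0.7654 and g(1) = 1 − Σzᵢ/Kᵢ = -0.1214, so a root lies in (0, 1).
Binary case is linear: z₁(K₁−1)(1+ψ(K₂−1)) + z₂(K₂−1)(1+ψ(K₁−1)) = 0
⇒ ψ = [z₁(K₁−1)+z₂(K₂−1)] / [−(K₁−1)(K₂−1)] = 0.76541/1.01528 = 0.7539
Compositions from xᵢ = zᵢ/(1+ψ(Kᵢ−1)), yᵢ = Kᵢxᵢ:
  1: x = 0.1415, y = 0.4926
  2: x = 0.8585, y = 0.5074

x_2 = 0.8585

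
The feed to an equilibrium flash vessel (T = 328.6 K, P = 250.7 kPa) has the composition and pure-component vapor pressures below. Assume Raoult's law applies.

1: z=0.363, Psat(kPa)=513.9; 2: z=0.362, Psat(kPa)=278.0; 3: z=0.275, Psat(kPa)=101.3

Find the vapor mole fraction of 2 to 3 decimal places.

Raoult's law: Kᵢ = Pᵢˢᵃᵗ/P = Pᵢˢᵃᵗ/250.7.
  K_1 = 513.9/250.7 = 2.04986, K_2 = 278.0/250.7 = 1.10890, K_3 = 101.3/250.7 = 0.40407
Rachford–Rice: g(ψ) = Σ zᵢ(Kᵢ−1)/(1+ψ(Kᵢ−1)) = 0.
Check two-phase: ΣzᵢKᵢ = 1.257 > 1 and Σzᵢ/Kᵢ = 1.184 > 1, so g(0) = 0.257 > 0 and g(1) = -0.184 < 0.
Newton–Raphson from ψ = 0.52:
  ψ = 0.520: g = 0.0464, g' = -0.376 → ψ = 0.643
  ψ = 0.643: g = -0.0014, g' = -0.403 → ψ = 0.640
Converged at ψ = 0.640.
Compositions from xᵢ = zᵢ/(1+ψ(Kᵢ−1)), yᵢ = Kᵢxᵢ:
  1: x = 0.217, y = 0.445
  2: x = 0.338, y = 0.375
  3: x = 0.444, y = 0.180

y_2 = 0.375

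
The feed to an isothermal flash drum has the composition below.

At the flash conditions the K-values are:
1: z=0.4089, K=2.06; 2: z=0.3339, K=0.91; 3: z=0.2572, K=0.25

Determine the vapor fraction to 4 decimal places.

ψ = 0.3955

Rachford–Rice: g(ψ) = Σ zᵢ(Kᵢ−1)/(1+ψ(Kᵢ−1)) = 0.
Feasibility: ΣzᵢKᵢ = 1.2105, Σzᵢ/Kᵢ = 1.5942 — both > 1, two phases present.
Iterate (Newton) starting at ψ = 0.5:
  ψ = 0.5000: g = -0.05682, g' = -0.5696 → ψ = 0.4003
  ψ = 0.4003: g = -0.00250, g' = -0.5248 → ψ = 0.3955
Converged at ψ = 0.3955.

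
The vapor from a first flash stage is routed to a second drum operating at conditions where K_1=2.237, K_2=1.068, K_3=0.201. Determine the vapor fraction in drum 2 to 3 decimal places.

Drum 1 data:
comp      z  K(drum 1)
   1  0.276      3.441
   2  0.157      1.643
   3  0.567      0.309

Drum 1:
Newton iteration, ψ₁⁰ = 0.5:
  ψ₁ = 0.500: g = -0.2188, g' = -1.003 → ψ₁ = 0.282
  ψ₁ = 0.282: g = -0.0019, g' = -1.041 → ψ₁ = 0.280
Converged at ψ₁ = 0.280.
Drum-1 compositions:
  1: x = 0.164, y = 0.564
  2: x = 0.133, y = 0.219
  3: x = 0.703, y = 0.217
Drum-2 feed = drum-1 vapor: z₂ = (0.5642, 0.2186, 0.2172).
Drum 2:
Material balance + equilibrium reduce to Σ zᵢ(Kᵢ−1)/(1+ψ₂(Kᵢ−1)) = 0.
Check two-phase: ΣzᵢKᵢ = 1.539 > 1 and Σzᵢ/Kᵢ = 1.538 > 1, so g(0) = 0.539 > 0 and g(1) = -0.538 < 0.
Iterate (Newton) starting at ψ₂ = 0.39:
  ψ₂ = 0.390: g = 0.2331, g' = -0.686 → ψ₂ = 0.730
  ψ₂ = 0.730: g = -0.0352, g' = -1.037 → ψ₂ = 0.696
  ψ₂ = 0.696: g = -0.0015, g' = -0.953 → ψ₂ = 0.694
Converged at ψ₂ = 0.694.
  1: x = 0.304, y = 0.679
  2: x = 0.209, y = 0.223
  3: x = 0.488, y = 0.098

V/F (drum 2) = 0.694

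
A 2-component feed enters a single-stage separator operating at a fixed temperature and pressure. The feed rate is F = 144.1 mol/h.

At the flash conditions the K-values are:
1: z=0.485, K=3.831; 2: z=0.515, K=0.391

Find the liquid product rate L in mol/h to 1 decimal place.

Material balance + equilibrium reduce to Σ zᵢ(Kᵢ−1)/(1+ψ(Kᵢ−1)) = 0.
g(0) = ΣzᵢKᵢ − 1 = 1.059 and g(1) = 1 − Σzᵢ/Kᵢ = -0.444, so a root lies in (0, 1).
Newton–Raphson from ψ = 0.5:
  ψ = 0.500: g = 0.1175, g' = -1.061 → ψ = 0.611
  ψ = 0.611: g = 0.0038, g' = -1.006 → ψ = 0.614
Converged at ψ = 0.614.
Then V = ψ·F = 0.6145·144.1 = 88.5 mol/h and L = F − V = 55.6 mol/h.

L = 55.6 mol/h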